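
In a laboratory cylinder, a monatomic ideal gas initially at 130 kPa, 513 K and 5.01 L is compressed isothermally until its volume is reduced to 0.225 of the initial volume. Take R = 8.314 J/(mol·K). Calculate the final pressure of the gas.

578 kPa

Isothermal: T stays 513 K; PV = const ⇒ V₂ = 1.13 L, P₂ = 578 kPa.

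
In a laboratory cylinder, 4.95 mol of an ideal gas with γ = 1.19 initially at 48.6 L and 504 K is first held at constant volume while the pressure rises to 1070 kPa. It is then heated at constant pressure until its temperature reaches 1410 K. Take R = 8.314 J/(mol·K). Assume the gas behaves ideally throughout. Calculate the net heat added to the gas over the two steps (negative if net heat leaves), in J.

P₁ = nRT₁/V₁ = 4.95×8.314×504/48.6 = 427 kPa.
Step 1 — Isochoric: V stays 48.6 L; P/T = const ⇒ T₂ = 1260 K, P₂ = 1070 kPa.
W = 0 (no volume change).
ΔU = nCvΔT = 4.95×43.8×(1260−504) = 165000 J.
Q = ΔU = 165000 J.
State after step 1: P = 1070 kPa, V = 48.6 L, T = 1260 K.
Step 2 — Isobaric: P stays 1070 kPa; V/T = const ⇒ T₂ = 1410 K, V₂ = 54.2 L.
W = PΔV = 1070×(54.2−48.6) kPa·L = 6030 J.
ΔU = nCvΔT = 4.95×43.8×(1410−1260) = 31700 J.
Q = ΔU + W = nCpΔT = 37700 J.
Net over both steps: W = 6030 J, Q = 202000 J, ΔU = 196000 J.

202000 J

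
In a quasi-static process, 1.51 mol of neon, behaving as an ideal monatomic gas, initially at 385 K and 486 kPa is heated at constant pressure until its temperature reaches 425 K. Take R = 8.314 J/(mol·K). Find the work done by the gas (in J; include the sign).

V₁ = nRT₁/P₁ = 1.51×8.314×385/486 = 9.95 L.
Isobaric: P stays 486 kPa; V/T = const ⇒ T₂ = 425 K, V₂ = 11.0 L.
W = PΔV = 486×(11.0−9.95) kPa·L = 502 J.

502 J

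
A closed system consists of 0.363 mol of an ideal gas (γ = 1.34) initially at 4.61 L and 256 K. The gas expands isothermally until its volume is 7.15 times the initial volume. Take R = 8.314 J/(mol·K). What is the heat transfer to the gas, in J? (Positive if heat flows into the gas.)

P₁ = nRT₁/V₁ = 0.363×8.314×256/4.61 = 168 kPa.
Isothermal: T stays 256 K; PV = const ⇒ V₂ = 33.0 L, P₂ = 23.4 kPa.
ΔU = 0 (ideal gas, T constant).
W = nRT ln(V₂/V₁) = 0.363×8.314×256×ln(7.15) = 1520 J.
Q = ΔU + W = 1520 J.

1520 J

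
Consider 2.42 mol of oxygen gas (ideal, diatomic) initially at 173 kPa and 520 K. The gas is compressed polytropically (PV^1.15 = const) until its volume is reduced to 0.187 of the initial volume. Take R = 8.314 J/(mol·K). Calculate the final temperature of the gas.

V₁ = nRT₁/P₁ = 2.42×8.314×520/173 = 60.5 L.
Polytropic n=1.15: T₂ = T₁(V₁/V₂)^(n−1) = 520×(5.35)^0.15 = 669 K; P₂ = P₁(V₁/V₂)^n = 1190 kPa.

669 K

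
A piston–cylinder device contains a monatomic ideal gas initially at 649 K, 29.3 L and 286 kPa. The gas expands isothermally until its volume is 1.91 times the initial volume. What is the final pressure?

150 kPa

Isothermal: T stays 649 K; PV = const ⇒ V₂ = 56.0 L, P₂ = 150 kPa.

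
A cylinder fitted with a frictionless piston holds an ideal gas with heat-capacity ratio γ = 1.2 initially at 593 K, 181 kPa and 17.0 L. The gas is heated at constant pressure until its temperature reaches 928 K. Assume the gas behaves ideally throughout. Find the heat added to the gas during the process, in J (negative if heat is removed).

10400 J

n = P₁V₁/(RT₁) = 181×17.0/(8.314×593) = 0.624 mol.
Isobaric: P stays 181 kPa; V/T = const ⇒ T₂ = 928 K, V₂ = 26.6 L.
W = PΔV = 181×(26.6−17.0) kPa·L = 1740 J.
ΔU = nCvΔT = 0.624×41.6×(928−593) = 8690 J.
Q = ΔU + W = nCpΔT = 10400 J.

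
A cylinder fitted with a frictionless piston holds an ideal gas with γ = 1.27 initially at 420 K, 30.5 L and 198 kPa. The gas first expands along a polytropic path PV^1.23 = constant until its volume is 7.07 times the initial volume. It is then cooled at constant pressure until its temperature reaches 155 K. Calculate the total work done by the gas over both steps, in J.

n = P₁V₁/(RT₁) = 198×30.5/(8.314×420) = 1.73 mol.
Step 1 — Polytropic n=1.23: T₂ = T₁(V₁/V₂)^(n−1) = 420×(0.141)^0.23 = 268 K; P₂ = P₁(V₁/V₂)^n = 17.9 kPa.
W = (P₁V₁−P₂V₂)/(n−1) = (198×30.5−17.9×216)/0.23 = 9510 J.
ΔU = nCvΔT = 1.73×30.8×(268−420) = -8100 J.
Q = ΔU + W = 1410 J.
State after step 1: P = 17.9 kPa, V = 216 L, T = 268 K.
Step 2 — Isobaric: P stays 17.9 kPa; V/T = const ⇒ T₂ = 155 K, V₂ = 125 L.
W = PΔV = 17.9×(125−216) kPa·L = -1620 J.
ΔU = nCvΔT = 1.73×30.8×(155−268) = -6010 J.
Q = ΔU + W = nCpΔT = -7630 J.
Net over both steps: W = 7890 J, Q = -6220 J, ΔU = -14100 J.

7890 J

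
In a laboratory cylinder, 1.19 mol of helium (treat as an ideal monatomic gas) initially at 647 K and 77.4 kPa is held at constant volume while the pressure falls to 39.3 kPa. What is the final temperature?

329 K

V₁ = nRT₁/P₁ = 1.19×8.314×647/77.4 = 82.7 L.
Isochoric: V stays 82.7 L; P/T = const ⇒ T₂ = 329 K, P₂ = 39.3 kPa.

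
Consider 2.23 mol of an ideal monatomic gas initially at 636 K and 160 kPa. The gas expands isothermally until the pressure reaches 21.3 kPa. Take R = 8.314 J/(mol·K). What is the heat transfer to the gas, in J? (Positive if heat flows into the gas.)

23800 J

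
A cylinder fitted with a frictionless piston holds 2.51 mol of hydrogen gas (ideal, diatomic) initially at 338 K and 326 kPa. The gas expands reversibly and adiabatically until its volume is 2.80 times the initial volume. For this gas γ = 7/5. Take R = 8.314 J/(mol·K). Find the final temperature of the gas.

224 K

V₁ = nRT₁/P₁ = 2.51×8.314×338/326 = 21.6 L.
Adiabatic: TV^(γ−1) = const ⇒ T₂ = 338×(0.357)^0.400 = 224 K; PV^γ = const ⇒ P₂ = 77.1 kPa.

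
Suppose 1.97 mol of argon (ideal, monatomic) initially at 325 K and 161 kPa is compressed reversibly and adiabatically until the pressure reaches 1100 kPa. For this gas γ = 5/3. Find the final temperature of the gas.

V₁ = nRT₁/P₁ = 1.97×8.314×325/161 = 33.1 L.
Adiabatic: T₂/T₁ = (P₂/P₁)^((γ−1)/γ) ⇒ T₂ = 325×(6.83)^0.400 = 701 K; V₂ = 10.4 L.

701 K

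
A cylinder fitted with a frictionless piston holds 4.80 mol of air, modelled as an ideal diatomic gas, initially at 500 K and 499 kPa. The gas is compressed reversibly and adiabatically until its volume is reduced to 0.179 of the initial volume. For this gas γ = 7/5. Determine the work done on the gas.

49400 J

V₁ = nRT₁/P₁ = 4.80×8.314×500/499 = 40.0 L.
Adiabatic: TV^(γ−1) = const ⇒ T₂ = 500×(5.59)^0.400 = 995 K; PV^γ = const ⇒ P₂ = 5550 kPa.
ΔU = nCvΔT = 4.80×20.8×(995−500) = 49400 J.
Q = 0 for an adiabatic process, so W = −ΔU = -49400 J.
Work done on the gas = −W_by = 49400 J.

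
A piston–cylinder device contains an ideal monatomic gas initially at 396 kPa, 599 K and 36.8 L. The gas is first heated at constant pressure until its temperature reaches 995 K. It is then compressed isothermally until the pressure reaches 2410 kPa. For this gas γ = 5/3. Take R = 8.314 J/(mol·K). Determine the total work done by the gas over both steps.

n = P₁V₁/(RT₁) = 396×36.8/(8.314×599) = 2.93 mol.
Step 1 — Isobaric: P stays 396 kPa; V/T = const ⇒ T₂ = 995 K, V₂ = 61.1 L.
W = PΔV = 396×(61.1−36.8) kPa·L = 9630 J.
ΔU = nCvΔT = 2.93×12.5×(995−599) = 14500 J.
Q = ΔU + W = nCpΔT = 24100 J.
State after step 1: P = 396 kPa, V = 61.1 L, T = 995 K.
Step 2 — Isothermal: T stays 995 K; PV = const ⇒ V₂ = 10.0 L, P₂ = 2410 kPa.
ΔU = 0 (ideal gas, T constant).
W = nRT ln(V₂/V₁) = 2.93×8.314×995×ln(0.164) = -43700 J.
Q = ΔU + W = -43700 J.
Net over both steps: W = -34100 J, Q = -19600 J, ΔU = 14500 J.

-34100 J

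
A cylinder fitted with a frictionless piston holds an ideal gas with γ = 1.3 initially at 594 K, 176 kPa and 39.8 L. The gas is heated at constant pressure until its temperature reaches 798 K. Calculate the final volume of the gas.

Isobaric: P stays 176 kPa; V/T = const ⇒ T₂ = 798 K, V₂ = 53.5 L.

53.5 L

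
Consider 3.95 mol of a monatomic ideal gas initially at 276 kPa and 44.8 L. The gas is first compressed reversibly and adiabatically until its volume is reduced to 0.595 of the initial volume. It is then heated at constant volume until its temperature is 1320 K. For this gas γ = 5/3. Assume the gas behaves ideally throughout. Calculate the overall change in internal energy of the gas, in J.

T₁ = P₁V₁/(nR) = 276×44.8/(3.95×8.314) = 377 K.
Step 1 — Adiabatic: TV^(γ−1) = const ⇒ T₂ = 377×(1.68)^0.667 = 532 K; PV^γ = const ⇒ P₂ = 656 kPa.
ΔU = nCvΔT = 3.95×12.5×(532−377) = 7670 J.
Q = 0 for an adiabatic process, so W = −ΔU = -7670 J.
State after step 1: P = 656 kPa, V = 26.7 L, T = 532 K.
Step 2 — Isochoric: V stays 26.7 L; P/T = const ⇒ T₂ = 1320 K, P₂ = 1630 kPa.
W = 0 (no volume change).
ΔU = nCvΔT = 3.95×12.5×(1320−532) = 38800 J.
Q = ΔU = 38800 J.
Net over both steps: W = -7670 J, Q = 38800 J, ΔU = 46500 J.

46500 J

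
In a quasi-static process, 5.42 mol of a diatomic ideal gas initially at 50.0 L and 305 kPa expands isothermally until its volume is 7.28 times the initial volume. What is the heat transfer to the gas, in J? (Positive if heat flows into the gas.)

30300 J

T₁ = P₁V₁/(nR) = 305×50.0/(5.42×8.314) = 338 K.
Isothermal: T stays 338 K; PV = const ⇒ V₂ = 364 L, P₂ = 41.9 kPa.
ΔU = 0 (ideal gas, T constant).
W = nRT ln(V₂/V₁) = 5.42×8.314×338×ln(7.28) = 30300 J.
Q = ΔU + W = 30300 J.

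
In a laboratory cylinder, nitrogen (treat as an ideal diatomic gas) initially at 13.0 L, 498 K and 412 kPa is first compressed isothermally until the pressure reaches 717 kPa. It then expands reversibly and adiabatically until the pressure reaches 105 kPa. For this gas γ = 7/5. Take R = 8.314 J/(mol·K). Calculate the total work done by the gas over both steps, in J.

n = P₁V₁/(RT₁) = 412×13.0/(8.314×498) = 1.29 mol.
Step 1 — Isothermal: T stays 498 K; PV = const ⇒ V₂ = 7.47 L, P₂ = 717 kPa.
ΔU = 0 (ideal gas, T constant).
W = nRT ln(V₂/V₁) = 1.29×8.314×498×ln(0.575) = -2970 J.
Q = ΔU + W = -2970 J.
State after step 1: P = 717 kPa, V = 7.47 L, T = 498 K.
Step 2 — Adiabatic: T₂/T₁ = (P₂/P₁)^((γ−1)/γ) ⇒ T₂ = 498×(0.146)^0.286 = 288 K; V₂ = 29.5 L.
ΔU = nCvΔT = 1.29×20.8×(288−498) = -5660 J.
Q = 0 for an adiabatic process, so W = −ΔU = 5660 J.
Net over both steps: W = 2690 J, Q = -2970 J, ΔU = -5660 J.

2690 J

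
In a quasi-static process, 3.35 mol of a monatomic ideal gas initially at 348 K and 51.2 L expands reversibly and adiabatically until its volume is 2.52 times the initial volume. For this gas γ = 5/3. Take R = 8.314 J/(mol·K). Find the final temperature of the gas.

188 K

P₁ = nRT₁/V₁ = 3.35×8.314×348/51.2 = 189 kPa.
Adiabatic: TV^(γ−1) = const ⇒ T₂ = 348×(0.397)^0.667 = 188 K; PV^γ = const ⇒ P₂ = 40.6 kPa.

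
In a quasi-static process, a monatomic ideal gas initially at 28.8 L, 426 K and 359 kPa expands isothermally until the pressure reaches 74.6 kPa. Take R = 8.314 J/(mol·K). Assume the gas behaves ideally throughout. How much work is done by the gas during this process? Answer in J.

16200 J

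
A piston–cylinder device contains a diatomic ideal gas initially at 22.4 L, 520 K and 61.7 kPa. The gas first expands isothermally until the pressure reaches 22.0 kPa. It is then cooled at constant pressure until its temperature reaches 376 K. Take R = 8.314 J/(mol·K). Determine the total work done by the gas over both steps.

1040 J

n = P₁V₁/(RT₁) = 61.7×22.4/(8.314×520) = 0.320 mol.
Step 1 — Isothermal: T stays 520 K; PV = const ⇒ V₂ = 62.8 L, P₂ = 22.0 kPa.
ΔU = 0 (ideal gas, T constant).
W = nRT ln(V₂/V₁) = 0.320×8.314×520×ln(2.80) = 1430 J.
Q = ΔU + W = 1430 J.
State after step 1: P = 22.0 kPa, V = 62.8 L, T = 520 K.
Step 2 — Isobaric: P stays 22.0 kPa; V/T = const ⇒ T₂ = 376 K, V₂ = 45.4 L.
W = PΔV = 22.0×(45.4−62.8) kPa·L = -383 J.
ΔU = nCvΔT = 0.320×20.8×(376−520) = -957 J.
Q = ΔU + W = nCpΔT = -1340 J.
Net over both steps: W = 1040 J, Q = 85.7 J, ΔU = -957 J.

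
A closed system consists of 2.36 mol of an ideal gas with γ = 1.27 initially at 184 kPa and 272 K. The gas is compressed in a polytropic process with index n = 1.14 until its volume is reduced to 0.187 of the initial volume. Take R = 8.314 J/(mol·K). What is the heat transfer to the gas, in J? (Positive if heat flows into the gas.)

V₁ = nRT₁/P₁ = 2.36×8.314×272/184 = 29.0 L.
Polytropic n=1.14: T₂ = T₁(V₁/V₂)^(n−1) = 272×(5.35)^0.14 = 344 K; P₂ = P₁(V₁/V₂)^n = 1240 kPa.
W = (P₁V₁−P₂V₂)/(n−1) = (184×29.0−1240×5.42)/0.14 = -10100 J.
ΔU = nCvΔT = 2.36×30.8×(344−272) = 5230 J.
Q = ΔU + W = -4860 J.

-4860 J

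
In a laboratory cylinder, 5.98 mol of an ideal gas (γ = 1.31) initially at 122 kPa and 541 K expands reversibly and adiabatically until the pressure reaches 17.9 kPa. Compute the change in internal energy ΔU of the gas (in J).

-31700 J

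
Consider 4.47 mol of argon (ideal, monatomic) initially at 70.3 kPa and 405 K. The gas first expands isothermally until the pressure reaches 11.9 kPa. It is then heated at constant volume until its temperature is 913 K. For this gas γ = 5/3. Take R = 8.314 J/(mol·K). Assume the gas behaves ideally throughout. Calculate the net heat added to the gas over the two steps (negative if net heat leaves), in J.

55100 J

V₁ = nRT₁/P₁ = 4.47×8.314×405/70.3 = 214 L.
Step 1 — Isothermal: T stays 405 K; PV = const ⇒ V₂ = 1260 L, P₂ = 11.9 kPa.
ΔU = 0 (ideal gas, T constant).
W = nRT ln(V₂/V₁) = 4.47×8.314×405×ln(5.91) = 26700 J.
Q = ΔU + W = 26700 J.
State after step 1: P = 11.9 kPa, V = 1260 L, T = 405 K.
Step 2 — Isochoric: V stays 1260 L; P/T = const ⇒ T₂ = 913 K, P₂ = 26.8 kPa.
W = 0 (no volume change).
ΔU = nCvΔT = 4.47×12.5×(913−405) = 28300 J.
Q = ΔU = 28300 J.
Net over both steps: W = 26700 J, Q = 55100 J, ΔU = 28300 J.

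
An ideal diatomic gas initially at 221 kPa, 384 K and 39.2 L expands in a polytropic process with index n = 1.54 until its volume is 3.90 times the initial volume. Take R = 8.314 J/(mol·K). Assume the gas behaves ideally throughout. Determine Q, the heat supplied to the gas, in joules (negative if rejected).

-2920 J

n = P₁V₁/(RT₁) = 221×39.2/(8.314×384) = 2.71 mol.
Polytropic n=1.54: T₂ = T₁(V₁/V₂)^(n−1) = 384×(0.256)^0.54 = 184 K; P₂ = P₁(V₁/V₂)^n = 27.2 kPa.
W = (P₁V₁−P₂V₂)/(n−1) = (221×39.2−27.2×153)/0.54 = 8350 J.
ΔU = nCvΔT = 2.71×20.8×(184−384) = -11300 J.
Q = ΔU + W = -2920 J.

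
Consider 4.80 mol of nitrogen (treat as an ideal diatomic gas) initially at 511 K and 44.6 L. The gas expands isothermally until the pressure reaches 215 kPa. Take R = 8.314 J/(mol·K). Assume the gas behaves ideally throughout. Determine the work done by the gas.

15400 J

P₁ = nRT₁/V₁ = 4.80×8.314×511/44.6 = 457 kPa.
Isothermal: T stays 511 K; PV = const ⇒ V₂ = 94.8 L, P₂ = 215 kPa.
W = nRT ln(V₂/V₁) = 4.80×8.314×511×ln(2.13) = 15400 J.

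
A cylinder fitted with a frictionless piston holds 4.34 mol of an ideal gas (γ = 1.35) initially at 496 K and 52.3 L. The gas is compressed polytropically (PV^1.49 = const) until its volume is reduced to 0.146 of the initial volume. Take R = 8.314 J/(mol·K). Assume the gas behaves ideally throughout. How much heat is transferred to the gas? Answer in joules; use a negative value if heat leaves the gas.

22900 J

P₁ = nRT₁/V₁ = 4.34×8.314×496/52.3 = 342 kPa.
Polytropic n=1.49: T₂ = T₁(V₁/V₂)^(n−1) = 496×(6.85)^0.49 = 1270 K; P₂ = P₁(V₁/V₂)^n = 6020 kPa.
W = (P₁V₁−P₂V₂)/(n−1) = (342×52.3−6020×7.64)/0.49 = -57200 J.
ΔU = nCvΔT = 4.34×23.8×(1270−496) = 80100 J.
Q = ΔU + W = 22900 J.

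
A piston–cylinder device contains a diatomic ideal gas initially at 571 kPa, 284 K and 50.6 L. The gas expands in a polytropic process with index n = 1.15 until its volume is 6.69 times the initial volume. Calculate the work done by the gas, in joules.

47800 J

n = P₁V₁/(RT₁) = 571×50.6/(8.314×284) = 12.2 mol.
Polytropic n=1.15: T₂ = T₁(V₁/V₂)^(n−1) = 284×(0.149)^0.15 = 214 K; P₂ = P₁(V₁/V₂)^n = 64.2 kPa.
W = (P₁V₁−P₂V₂)/(n−1) = (571×50.6−64.2×339)/0.15 = 47800 J.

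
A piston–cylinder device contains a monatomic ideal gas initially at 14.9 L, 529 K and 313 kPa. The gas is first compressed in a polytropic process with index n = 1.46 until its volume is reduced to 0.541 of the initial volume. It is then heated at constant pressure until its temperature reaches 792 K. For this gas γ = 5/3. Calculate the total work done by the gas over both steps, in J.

-2520 J

n = P₁V₁/(RT₁) = 313×14.9/(8.314×529) = 1.06 mol.
Step 1 — Polytropic n=1.46: T₂ = T₁(V₁/V₂)^(n−1) = 529×(1.85)^0.46 = 702 K; P₂ = P₁(V₁/V₂)^n = 767 kPa.
W = (P₁V₁−P₂V₂)/(n−1) = (313×14.9−767×8.06)/0.46 = -3310 J.
ΔU = nCvΔT = 1.06×12.5×(702−529) = 2280 J.
Q = ΔU + W = -1030 J.
State after step 1: P = 767 kPa, V = 8.06 L, T = 702 K.
Step 2 — Isobaric: P stays 767 kPa; V/T = const ⇒ T₂ = 792 K, V₂ = 9.10 L.
W = PΔV = 767×(9.10−8.06) kPa·L = 796 J.
ΔU = nCvΔT = 1.06×12.5×(792−702) = 1190 J.
Q = ΔU + W = nCpΔT = 1990 J.
Net over both steps: W = -2520 J, Q = 963 J, ΔU = 3480 J.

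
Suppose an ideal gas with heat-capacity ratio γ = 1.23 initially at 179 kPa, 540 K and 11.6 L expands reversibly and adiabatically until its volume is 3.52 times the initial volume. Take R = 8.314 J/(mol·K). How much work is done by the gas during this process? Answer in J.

2270 J

n = P₁V₁/(RT₁) = 179×11.6/(8.314×540) = 0.462 mol.
Adiabatic: TV^(γ−1) = const ⇒ T₂ = 540×(0.284)^0.230 = 404 K; PV^γ = const ⇒ P₂ = 38.1 kPa.
ΔU = nCvΔT = 0.462×36.1×(404−540) = -2270 J.
Q = 0 for an adiabatic process, so W = −ΔU = 2270 J.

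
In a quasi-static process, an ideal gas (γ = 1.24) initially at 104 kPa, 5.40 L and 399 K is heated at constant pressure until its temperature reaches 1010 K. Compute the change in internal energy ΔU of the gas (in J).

3580 J

n = P₁V₁/(RT₁) = 104×5.40/(8.314×399) = 0.169 mol.
Isobaric: P stays 104 kPa; V/T = const ⇒ T₂ = 1010 K, V₂ = 13.7 L.
For an ideal gas ΔU = nCvΔT with Cv = R/(γ−1) = 34.6 J/(mol·K).
ΔU = 0.169×34.6×(1010−399) = 3580 J.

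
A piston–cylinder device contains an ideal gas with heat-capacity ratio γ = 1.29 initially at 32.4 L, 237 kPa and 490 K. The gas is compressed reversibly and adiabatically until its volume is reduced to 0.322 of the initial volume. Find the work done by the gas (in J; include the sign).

-10300 J

n = P₁V₁/(RT₁) = 237×32.4/(8.314×490) = 1.88 mol.
Adiabatic: TV^(γ−1) = const ⇒ T₂ = 490×(3.11)^0.290 = 681 K; PV^γ = const ⇒ P₂ = 1020 kPa.
ΔU = nCvΔT = 1.88×28.7×(681−490) = 10300 J.
Q = 0 for an adiabatic process, so W = −ΔU = -10300 J.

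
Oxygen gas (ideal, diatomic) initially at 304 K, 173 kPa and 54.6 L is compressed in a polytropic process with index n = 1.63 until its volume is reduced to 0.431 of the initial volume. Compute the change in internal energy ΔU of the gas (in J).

16500 J

n = P₁V₁/(RT₁) = 173×54.6/(8.314×304) = 3.74 mol.
Polytropic n=1.63: T₂ = T₁(V₁/V₂)^(n−1) = 304×(2.32)^0.63 = 517 K; P₂ = P₁(V₁/V₂)^n = 682 kPa.
For an ideal gas ΔU = nCvΔT with Cv = (5/2)R = 20.8 J/(mol·K).
ΔU = 3.74×20.8×(517−304) = 16500 J.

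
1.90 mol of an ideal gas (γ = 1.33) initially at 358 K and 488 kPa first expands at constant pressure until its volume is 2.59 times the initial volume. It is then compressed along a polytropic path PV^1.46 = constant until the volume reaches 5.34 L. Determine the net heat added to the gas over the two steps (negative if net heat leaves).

51400 J

V₁ = nRT₁/P₁ = 1.90×8.314×358/488 = 11.6 L.
Step 1 — Isobaric: P stays 488 kPa; V/T = const ⇒ T₂ = 927 K, V₂ = 30.0 L.
W = PΔV = 488×(30.0−11.6) kPa·L = 8990 J.
ΔU = nCvΔT = 1.90×25.2×(927−358) = 27200 J.
Q = ΔU + W = nCpΔT = 36200 J.
State after step 1: P = 488 kPa, V = 30.0 L, T = 927 K.
Step 2 — Polytropic n=1.46: T₂ = T₁(V₁/V₂)^(n−1) = 927×(5.62)^0.46 = 2050 K; P₂ = P₁(V₁/V₂)^n = 6070 kPa.
W = (P₁V₁−P₂V₂)/(n−1) = (488×30.0−6070×5.34)/0.46 = -38600 J.
ΔU = nCvΔT = 1.90×25.2×(2050−927) = 53800 J.
Q = ΔU + W = 15200 J.
Net over both steps: W = -29600 J, Q = 51400 J, ΔU = 81100 J.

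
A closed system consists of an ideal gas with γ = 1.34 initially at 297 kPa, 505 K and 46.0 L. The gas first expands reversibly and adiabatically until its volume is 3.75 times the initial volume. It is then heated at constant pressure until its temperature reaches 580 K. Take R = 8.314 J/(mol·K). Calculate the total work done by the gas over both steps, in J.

21500 J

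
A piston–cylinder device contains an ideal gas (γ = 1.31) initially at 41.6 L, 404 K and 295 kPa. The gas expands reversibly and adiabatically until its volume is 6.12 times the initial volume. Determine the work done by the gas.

n = P₁V₁/(RT₁) = 295×41.6/(8.314×404) = 3.65 mol.
Adiabatic: TV^(γ−1) = const ⇒ T₂ = 404×(0.163)^0.310 = 230 K; PV^γ = const ⇒ P₂ = 27.5 kPa.
ΔU = nCvΔT = 3.65×26.8×(230−404) = -17000 J.
Q = 0 for an adiabatic process, so W = −ΔU = 17000 J.

17000 J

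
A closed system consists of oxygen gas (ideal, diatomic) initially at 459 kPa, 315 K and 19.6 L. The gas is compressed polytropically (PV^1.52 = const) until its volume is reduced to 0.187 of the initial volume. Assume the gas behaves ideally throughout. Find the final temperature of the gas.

753 K

Polytropic n=1.52: T₂ = T₁(V₁/V₂)^(n−1) = 315×(5.35)^0.52 = 753 K; P₂ = P₁(V₁/V₂)^n = 5870 kPa.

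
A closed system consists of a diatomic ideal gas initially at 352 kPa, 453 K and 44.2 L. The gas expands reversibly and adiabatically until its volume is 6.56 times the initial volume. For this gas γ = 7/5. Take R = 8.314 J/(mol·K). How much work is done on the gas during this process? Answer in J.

-20600 J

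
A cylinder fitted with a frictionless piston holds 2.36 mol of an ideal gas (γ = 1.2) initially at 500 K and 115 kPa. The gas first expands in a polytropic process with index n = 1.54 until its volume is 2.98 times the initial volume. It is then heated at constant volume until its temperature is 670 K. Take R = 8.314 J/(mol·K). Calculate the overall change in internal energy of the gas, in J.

16700 J

V₁ = nRT₁/P₁ = 2.36×8.314×500/115 = 85.3 L.
Step 1 — Polytropic n=1.54: T₂ = T₁(V₁/V₂)^(n−1) = 500×(0.336)^0.54 = 277 K; P₂ = P₁(V₁/V₂)^n = 21.4 kPa.
W = (P₁V₁−P₂V₂)/(n−1) = (115×85.3−21.4×254)/0.54 = 8090 J.
ΔU = nCvΔT = 2.36×41.6×(277−500) = -21900 J.
Q = ΔU + W = -13800 J.
State after step 1: P = 21.4 kPa, V = 254 L, T = 277 K.
Step 2 — Isochoric: V stays 254 L; P/T = const ⇒ T₂ = 670 K, P₂ = 51.7 kPa.
W = 0 (no volume change).
ΔU = nCvΔT = 2.36×41.6×(670−277) = 38500 J.
Q = ΔU = 38500 J.
Net over both steps: W = 8090 J, Q = 24800 J, ΔU = 16700 J.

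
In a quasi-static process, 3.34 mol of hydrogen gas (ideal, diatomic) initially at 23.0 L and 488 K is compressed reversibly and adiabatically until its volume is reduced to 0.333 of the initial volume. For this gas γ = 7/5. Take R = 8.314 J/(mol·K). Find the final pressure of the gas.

2750 kPa

P₁ = nRT₁/V₁ = 3.34×8.314×488/23.0 = 589 kPa.
Adiabatic: TV^(γ−1) = const ⇒ T₂ = 488×(3.00)^0.400 = 758 K; PV^γ = const ⇒ P₂ = 2750 kPa.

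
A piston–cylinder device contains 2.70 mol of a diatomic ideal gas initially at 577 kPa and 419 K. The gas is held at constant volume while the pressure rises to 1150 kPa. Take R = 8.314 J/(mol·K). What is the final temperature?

V₁ = nRT₁/P₁ = 2.70×8.314×419/577 = 16.3 L.
Isochoric: V stays 16.3 L; P/T = const ⇒ T₂ = 835 K, P₂ = 1150 kPa.

835 K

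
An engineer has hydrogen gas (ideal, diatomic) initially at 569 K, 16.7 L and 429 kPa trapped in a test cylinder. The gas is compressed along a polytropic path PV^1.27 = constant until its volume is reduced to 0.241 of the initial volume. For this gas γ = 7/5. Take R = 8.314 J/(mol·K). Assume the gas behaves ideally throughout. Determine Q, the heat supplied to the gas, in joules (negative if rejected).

-4040 J

n = P₁V₁/(RT₁) = 429×16.7/(8.314×569) = 1.51 mol.
Polytropic n=1.27: T₂ = T₁(V₁/V₂)^(n−1) = 569×(4.15)^0.27 = 836 K; P₂ = P₁(V₁/V₂)^n = 2610 kPa.
W = (P₁V₁−P₂V₂)/(n−1) = (429×16.7−2610×4.02)/0.27 = -12400 J.
ΔU = nCvΔT = 1.51×20.8×(836−569) = 8390 J.
Q = ΔU + W = -4040 J.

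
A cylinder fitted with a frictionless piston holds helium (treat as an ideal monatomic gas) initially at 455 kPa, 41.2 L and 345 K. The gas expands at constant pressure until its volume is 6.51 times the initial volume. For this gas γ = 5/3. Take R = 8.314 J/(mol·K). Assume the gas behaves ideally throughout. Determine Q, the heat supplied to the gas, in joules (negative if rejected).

258000 J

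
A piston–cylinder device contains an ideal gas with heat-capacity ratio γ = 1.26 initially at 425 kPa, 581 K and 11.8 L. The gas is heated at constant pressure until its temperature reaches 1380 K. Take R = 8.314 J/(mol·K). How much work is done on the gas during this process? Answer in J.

-6900 J

n = P₁V₁/(RT₁) = 425×11.8/(8.314×581) = 1.04 mol.
Isobaric: P stays 425 kPa; V/T = const ⇒ T₂ = 1380 K, V₂ = 28.0 L.
W = PΔV = 425×(28.0−11.8) kPa·L = 6900 J.
Work done on the gas = −W_by = -6900 J.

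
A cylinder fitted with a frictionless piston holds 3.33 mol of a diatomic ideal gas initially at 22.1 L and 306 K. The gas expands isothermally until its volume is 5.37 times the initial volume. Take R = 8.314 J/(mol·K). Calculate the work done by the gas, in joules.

14200 J

P₁ = nRT₁/V₁ = 3.33×8.314×306/22.1 = 383 kPa.
Isothermal: T stays 306 K; PV = const ⇒ V₂ = 119 L, P₂ = 71.4 kPa.
W = nRT ln(V₂/V₁) = 3.33×8.314×306×ln(5.37) = 14200 J.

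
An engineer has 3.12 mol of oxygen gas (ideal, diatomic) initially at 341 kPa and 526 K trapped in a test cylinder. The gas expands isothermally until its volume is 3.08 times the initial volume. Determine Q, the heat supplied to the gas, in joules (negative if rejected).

15300 J

V₁ = nRT₁/P₁ = 3.12×8.314×526/341 = 40.0 L.
Isothermal: T stays 526 K; PV = const ⇒ V₂ = 123 L, P₂ = 111 kPa.
ΔU = 0 (ideal gas, T constant).
W = nRT ln(V₂/V₁) = 3.12×8.314×526×ln(3.08) = 15300 J.
Q = ΔU + W = 15300 J.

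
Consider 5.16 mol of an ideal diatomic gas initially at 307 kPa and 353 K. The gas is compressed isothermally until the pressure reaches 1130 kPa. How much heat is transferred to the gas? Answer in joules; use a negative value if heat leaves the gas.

-19700 J

V₁ = nRT₁/P₁ = 5.16×8.314×353/307 = 49.3 L.
Isothermal: T stays 353 K; PV = const ⇒ V₂ = 13.4 L, P₂ = 1130 kPa.
ΔU = 0 (ideal gas, T constant).
W = nRT ln(V₂/V₁) = 5.16×8.314×353×ln(0.272) = -19700 J.
Q = ΔU + W = -19700 J.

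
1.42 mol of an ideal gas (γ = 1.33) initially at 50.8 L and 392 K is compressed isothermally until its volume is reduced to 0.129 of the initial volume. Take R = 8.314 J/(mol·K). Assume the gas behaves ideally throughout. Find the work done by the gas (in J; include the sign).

-9480 J

P₁ = nRT₁/V₁ = 1.42×8.314×392/50.8 = 91.1 kPa.
Isothermal: T stays 392 K; PV = const ⇒ V₂ = 6.55 L, P₂ = 706 kPa.
W = nRT ln(V₂/V₁) = 1.42×8.314×392×ln(0.129) = -9480 J.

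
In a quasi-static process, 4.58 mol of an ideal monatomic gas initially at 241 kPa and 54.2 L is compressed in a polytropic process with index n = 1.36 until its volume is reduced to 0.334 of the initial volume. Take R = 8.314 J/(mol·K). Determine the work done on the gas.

T₁ = P₁V₁/(nR) = 241×54.2/(4.58×8.314) = 343 K.
Polytropic n=1.36: T₂ = T₁(V₁/V₂)^(n−1) = 343×(2.99)^0.36 = 509 K; P₂ = P₁(V₁/V₂)^n = 1070 kPa.
W = (P₁V₁−P₂V₂)/(n−1) = (241×54.2−1070×18.1)/0.36 = -17600 J.
Work done on the gas = −W_by = 17600 J.

17600 J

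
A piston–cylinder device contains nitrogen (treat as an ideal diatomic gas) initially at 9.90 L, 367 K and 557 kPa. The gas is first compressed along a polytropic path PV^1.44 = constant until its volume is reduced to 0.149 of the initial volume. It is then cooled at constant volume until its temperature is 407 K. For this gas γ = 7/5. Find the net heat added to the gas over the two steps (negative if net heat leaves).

n = P₁V₁/(RT₁) = 557×9.90/(8.314×367) = 1.81 mol.
Step 1 — Polytropic n=1.44: T₂ = T₁(V₁/V₂)^(n−1) = 367×(6.71)^0.44 = 848 K; P₂ = P₁(V₁/V₂)^n = 8640 kPa.
W = (P₁V₁−P₂V₂)/(n−1) = (557×9.90−8640×1.48)/0.44 = -16400 J.
ΔU = nCvΔT = 1.81×20.8×(848−367) = 18100 J.
Q = ΔU + W = 1640 J.
State after step 1: P = 8640 kPa, V = 1.48 L, T = 848 K.
Step 2 — Isochoric: V stays 1.48 L; P/T = const ⇒ T₂ = 407 K, P₂ = 4150 kPa.
W = 0 (no volume change).
ΔU = nCvΔT = 1.81×20.8×(407−848) = -16600 J.
Q = ΔU = -16600 J.
Net over both steps: W = -16400 J, Q = -14900 J, ΔU = 1500 J.

-14900 J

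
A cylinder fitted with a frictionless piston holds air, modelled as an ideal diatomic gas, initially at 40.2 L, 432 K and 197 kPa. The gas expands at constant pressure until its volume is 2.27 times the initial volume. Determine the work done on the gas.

n = P₁V₁/(RT₁) = 197×40.2/(8.314×432) = 2.20 mol.
Isobaric: P stays 197 kPa; V/T = const ⇒ T₂ = 981 K, V₂ = 91.3 L.
W = PΔV = 197×(91.3−40.2) kPa·L = 10100 J.
Work done on the gas = −W_by = -10100 J.

-10100 J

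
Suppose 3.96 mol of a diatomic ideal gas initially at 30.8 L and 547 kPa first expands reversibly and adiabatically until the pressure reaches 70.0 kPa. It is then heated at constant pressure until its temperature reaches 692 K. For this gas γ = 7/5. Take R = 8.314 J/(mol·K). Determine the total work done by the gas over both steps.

32100 J

T₁ = P₁V₁/(nR) = 547×30.8/(3.96×8.314) = 512 K.
Step 1 — Adiabatic: T₂/T₁ = (P₂/P₁)^((γ−1)/γ) ⇒ T₂ = 512×(0.128)^0.286 = 284 K; V₂ = 134 L.
ΔU = nCvΔT = 3.96×20.8×(284−512) = -18700 J.
Q = 0 for an adiabatic process, so W = −ΔU = 18700 J.
State after step 1: P = 70.0 kPa, V = 134 L, T = 284 K.
Step 2 — Isobaric: P stays 70.0 kPa; V/T = const ⇒ T₂ = 692 K, V₂ = 325 L.
W = PΔV = 70.0×(325−134) kPa·L = 13400 J.
ΔU = nCvΔT = 3.96×20.8×(692−284) = 33500 J.
Q = ΔU + W = nCpΔT = 47000 J.
Net over both steps: W = 32100 J, Q = 47000 J, ΔU = 14800 J.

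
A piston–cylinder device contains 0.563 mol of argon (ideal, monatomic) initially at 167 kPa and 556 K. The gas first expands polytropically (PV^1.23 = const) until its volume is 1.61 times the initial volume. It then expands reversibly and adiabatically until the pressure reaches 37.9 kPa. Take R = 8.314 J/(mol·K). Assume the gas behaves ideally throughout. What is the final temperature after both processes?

348 K

V₁ = nRT₁/P₁ = 0.563×8.314×556/167 = 15.6 L.
Step 1 — Polytropic n=1.23: T₂ = T₁(V₁/V₂)^(n−1) = 556×(0.621)^0.23 = 498 K; P₂ = P₁(V₁/V₂)^n = 93.0 kPa.
W = (P₁V₁−P₂V₂)/(n−1) = (167×15.6−93.0×25.1)/0.23 = 1170 J.
ΔU = nCvΔT = 0.563×12.5×(498−556) = -405 J.
Q = ΔU + W = 769 J.
State after step 1: P = 93.0 kPa, V = 25.1 L, T = 498 K.
Step 2 — Adiabatic: T₂/T₁ = (P₂/P₁)^((γ−1)/γ) ⇒ T₂ = 498×(0.408)^0.400 = 348 K; V₂ = 43.0 L.
ΔU = nCvΔT = 0.563×12.5×(348−498) = -1060 J.
Q = 0 for an adiabatic process, so W = −ΔU = 1060 J.
Net over both steps: W = 2230 J, Q = 769 J, ΔU = -1460 J.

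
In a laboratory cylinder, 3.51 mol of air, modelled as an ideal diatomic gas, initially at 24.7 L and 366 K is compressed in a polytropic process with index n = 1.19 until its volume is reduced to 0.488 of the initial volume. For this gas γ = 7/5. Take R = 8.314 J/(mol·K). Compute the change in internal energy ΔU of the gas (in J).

P₁ = nRT₁/V₁ = 3.51×8.314×366/24.7 = 432 kPa.
Polytropic n=1.19: T₂ = T₁(V₁/V₂)^(n−1) = 366×(2.05)^0.19 = 419 K; P₂ = P₁(V₁/V₂)^n = 1020 kPa.
For an ideal gas ΔU = nCvΔT with Cv = (5/2)R = 20.8 J/(mol·K).
ΔU = 3.51×20.8×(419−366) = 3900 J.

3900 J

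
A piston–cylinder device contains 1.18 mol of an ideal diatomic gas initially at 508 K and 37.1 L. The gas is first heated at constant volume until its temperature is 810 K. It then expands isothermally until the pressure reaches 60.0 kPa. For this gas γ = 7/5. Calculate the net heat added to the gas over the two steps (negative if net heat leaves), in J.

P₁ = nRT₁/V₁ = 1.18×8.314×508/37.1 = 134 kPa.
Step 1 — Isochoric: V stays 37.1 L; P/T = const ⇒ T₂ = 810 K, P₂ = 214 kPa.
W = 0 (no volume change).
ΔU = nCvΔT = 1.18×20.8×(810−508) = 7410 J.
Q = ΔU = 7410 J.
State after step 1: P = 214 kPa, V = 37.1 L, T = 810 K.
Step 2 — Isothermal: T stays 810 K; PV = const ⇒ V₂ = 132 L, P₂ = 60.0 kPa.
ΔU = 0 (ideal gas, T constant).
W = nRT ln(V₂/V₁) = 1.18×8.314×810×ln(3.57) = 10100 J.
Q = ΔU + W = 10100 J.
Net over both steps: W = 10100 J, Q = 17500 J, ΔU = 7410 J.

17500 J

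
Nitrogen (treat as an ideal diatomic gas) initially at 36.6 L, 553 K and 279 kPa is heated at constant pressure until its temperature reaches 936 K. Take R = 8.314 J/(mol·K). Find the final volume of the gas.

61.9 L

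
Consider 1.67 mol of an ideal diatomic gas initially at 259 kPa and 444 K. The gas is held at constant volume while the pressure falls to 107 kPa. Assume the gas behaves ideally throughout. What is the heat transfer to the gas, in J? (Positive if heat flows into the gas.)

-9040 J

V₁ = nRT₁/P₁ = 1.67×8.314×444/259 = 23.8 L.
Isochoric: V stays 23.8 L; P/T = const ⇒ T₂ = 183 K, P₂ = 107 kPa.
W = 0 (no volume change).
ΔU = nCvΔT = 1.67×20.8×(183−444) = -9040 J.
Q = ΔU = -9040 J.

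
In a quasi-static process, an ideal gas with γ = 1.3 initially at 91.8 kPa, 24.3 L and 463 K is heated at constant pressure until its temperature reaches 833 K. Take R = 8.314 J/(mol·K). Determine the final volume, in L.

43.7 L

Isobaric: P stays 91.8 kPa; V/T = const ⇒ T₂ = 833 K, V₂ = 43.7 L.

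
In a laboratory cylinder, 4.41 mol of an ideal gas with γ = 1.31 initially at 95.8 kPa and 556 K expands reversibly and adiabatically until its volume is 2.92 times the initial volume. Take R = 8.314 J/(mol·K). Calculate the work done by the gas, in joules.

18600 J

V₁ = nRT₁/P₁ = 4.41×8.314×556/95.8 = 213 L.
Adiabatic: TV^(γ−1) = const ⇒ T₂ = 556×(0.342)^0.310 = 399 K; PV^γ = const ⇒ P₂ = 23.5 kPa.
ΔU = nCvΔT = 4.41×26.8×(399−556) = -18600 J.
Q = 0 for an adiabatic process, so W = −ΔU = 18600 J.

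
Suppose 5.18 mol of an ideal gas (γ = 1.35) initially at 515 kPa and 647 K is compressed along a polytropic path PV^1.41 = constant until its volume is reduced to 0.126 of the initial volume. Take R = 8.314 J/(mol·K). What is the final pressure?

V₁ = nRT₁/P₁ = 5.18×8.314×647/515 = 54.1 L.
Polytropic n=1.41: T₂ = T₁(V₁/V₂)^(n−1) = 647×(7.94)^0.41 = 1510 K; P₂ = P₁(V₁/V₂)^n = 9560 kPa.

9560 kPa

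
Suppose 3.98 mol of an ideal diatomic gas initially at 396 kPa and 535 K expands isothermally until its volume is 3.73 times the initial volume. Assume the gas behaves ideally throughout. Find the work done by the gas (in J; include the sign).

23300 J

V₁ = nRT₁/P₁ = 3.98×8.314×535/396 = 44.7 L.
Isothermal: T stays 535 K; PV = const ⇒ V₂ = 167 L, P₂ = 106 kPa.
W = nRT ln(V₂/V₁) = 3.98×8.314×535×ln(3.73) = 23300 J.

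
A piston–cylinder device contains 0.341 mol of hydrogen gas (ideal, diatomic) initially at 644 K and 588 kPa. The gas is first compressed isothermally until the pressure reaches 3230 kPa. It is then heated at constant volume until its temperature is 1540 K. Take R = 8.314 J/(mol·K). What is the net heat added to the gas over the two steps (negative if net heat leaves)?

3240 J

V₁ = nRT₁/P₁ = 0.341×8.314×644/588 = 3.11 L.
Step 1 — Isothermal: T stays 644 K; PV = const ⇒ V₂ = 0.565 L, P₂ = 3230 kPa.
ΔU = 0 (ideal gas, T constant).
W = nRT ln(V₂/V₁) = 0.341×8.314×644×ln(0.182) = -3110 J.
Q = ΔU + W = -3110 J.
State after step 1: P = 3230 kPa, V = 0.565 L, T = 644 K.
Step 2 — Isochoric: V stays 0.565 L; P/T = const ⇒ T₂ = 1540 K, P₂ = 7720 kPa.
W = 0 (no volume change).
ΔU = nCvΔT = 0.341×20.8×(1540−644) = 6350 J.
Q = ΔU = 6350 J.
Net over both steps: W = -3110 J, Q = 3240 J, ΔU = 6350 J.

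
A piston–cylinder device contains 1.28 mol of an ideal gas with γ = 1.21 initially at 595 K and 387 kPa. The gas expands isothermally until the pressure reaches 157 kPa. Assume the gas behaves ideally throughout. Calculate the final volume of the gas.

V₁ = nRT₁/P₁ = 1.28×8.314×595/387 = 16.4 L.
Isothermal: T stays 595 K; PV = const ⇒ V₂ = 40.3 L, P₂ = 157 kPa.

40.3 L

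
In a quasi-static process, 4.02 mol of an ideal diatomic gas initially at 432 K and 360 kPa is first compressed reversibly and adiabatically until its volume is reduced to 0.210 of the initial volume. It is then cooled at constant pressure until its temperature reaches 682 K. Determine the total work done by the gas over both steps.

V₁ = nRT₁/P₁ = 4.02×8.314×432/360 = 40.1 L.
Step 1 — Adiabatic: TV^(γ−1) = const ⇒ T₂ = 432×(4.76)^0.400 = 806 K; PV^γ = const ⇒ P₂ = 3200 kPa.
ΔU = nCvΔT = 4.02×20.8×(806−432) = 31300 J.
Q = 0 for an adiabatic process, so W = −ΔU = -31300 J.
State after step 1: P = 3200 kPa, V = 8.42 L, T = 806 K.
Step 2 — Isobaric: P stays 3200 kPa; V/T = const ⇒ T₂ = 682 K, V₂ = 7.12 L.
W = PΔV = 3200×(7.12−8.42) kPa·L = -4160 J.
ΔU = nCvΔT = 4.02×20.8×(682−806) = -10400 J.
Q = ΔU + W = nCpΔT = -14600 J.
Net over both steps: W = -35500 J, Q = -14600 J, ΔU = 20900 J.

-35500 J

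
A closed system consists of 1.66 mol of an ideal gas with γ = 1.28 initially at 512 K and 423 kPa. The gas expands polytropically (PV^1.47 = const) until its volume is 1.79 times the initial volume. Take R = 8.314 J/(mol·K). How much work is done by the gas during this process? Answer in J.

V₁ = nRT₁/P₁ = 1.66×8.314×512/423 = 16.7 L.
Polytropic n=1.47: T₂ = T₁(V₁/V₂)^(n−1) = 512×(0.559)^0.47 = 389 K; P₂ = P₁(V₁/V₂)^n = 180 kPa.
W = (P₁V₁−P₂V₂)/(n−1) = (423×16.7−180×29.9)/0.47 = 3600 J.

3600 J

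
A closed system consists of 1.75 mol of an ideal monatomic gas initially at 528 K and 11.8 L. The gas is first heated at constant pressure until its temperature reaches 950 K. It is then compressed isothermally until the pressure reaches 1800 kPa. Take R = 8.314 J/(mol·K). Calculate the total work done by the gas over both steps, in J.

-7920 J

P₁ = nRT₁/V₁ = 1.75×8.314×528/11.8 = 651 kPa.
Step 1 — Isobaric: P stays 651 kPa; V/T = const ⇒ T₂ = 950 K, V₂ = 21.2 L.
W = PΔV = 651×(21.2−11.8) kPa·L = 6140 J.
ΔU = nCvΔT = 1.75×12.5×(950−528) = 9210 J.
Q = ΔU + W = nCpΔT = 15300 J.
State after step 1: P = 651 kPa, V = 21.2 L, T = 950 K.
Step 2 — Isothermal: T stays 950 K; PV = const ⇒ V₂ = 7.68 L, P₂ = 1800 kPa.
ΔU = 0 (ideal gas, T constant).
W = nRT ln(V₂/V₁) = 1.75×8.314×950×ln(0.362) = -14100 J.
Q = ΔU + W = -14100 J.
Net over both steps: W = -7920 J, Q = 1290 J, ΔU = 9210 J.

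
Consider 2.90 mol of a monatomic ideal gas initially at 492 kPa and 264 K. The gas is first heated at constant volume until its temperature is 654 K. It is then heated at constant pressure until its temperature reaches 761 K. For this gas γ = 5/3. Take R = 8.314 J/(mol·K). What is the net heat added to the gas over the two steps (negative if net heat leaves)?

V₁ = nRT₁/P₁ = 2.90×8.314×264/492 = 12.9 L.
Step 1 — Isochoric: V stays 12.9 L; P/T = const ⇒ T₂ = 654 K, P₂ = 1220 kPa.
W = 0 (no volume change).
ΔU = nCvΔT = 2.90×12.5×(654−264) = 14100 J.
Q = ΔU = 14100 J.
State after step 1: P = 1220 kPa, V = 12.9 L, T = 654 K.
Step 2 — Isobaric: P stays 1220 kPa; V/T = const ⇒ T₂ = 761 K, V₂ = 15.1 L.
W = PΔV = 1220×(15.1−12.9) kPa·L = 2580 J.
ΔU = nCvΔT = 2.90×12.5×(761−654) = 3870 J.
Q = ΔU + W = nCpΔT = 6450 J.
Net over both steps: W = 2580 J, Q = 20600 J, ΔU = 18000 J.

20600 J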